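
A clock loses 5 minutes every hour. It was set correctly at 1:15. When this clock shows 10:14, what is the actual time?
For every 60 true minutes, the faulty clock advances 55 minutes, so 1 faulty-clock minute corresponds to 60/55 true minutes.
From 1:15 to 10:14 on the faulty dial is 539 minutes.
True elapsed: 539 x 60/55 = 588 minutes = 9 hours and 48 minutes.
True time: 1:15 + 9 hours and 48 minutes = 11:03.

Final answer: 11:03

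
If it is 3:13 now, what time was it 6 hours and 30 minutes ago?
Starting time: 3:13 = 193 total minutes past 12:00
Subtracting: 6 hours and 30 minutes = 390 minutes
193 - 390 = -197 (negative, add 12 hours = 720) = 523 minutes
= 8 hours and 43 minutes past 12:00 = 8:43

Final answer: 8:43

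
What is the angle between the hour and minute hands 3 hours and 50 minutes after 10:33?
First find the time 3 hours and 50 minutes after 10:33.
Total minutes: 10 x 60 + 33 + 3 x 60 + 50 = 863.
863 mod 720 = 143 minutes = 2:23.
Now compute the angle at 2:23:
Hour hand: 2 x 30 + 23 x 0.5 = 71.5 degrees
Minute hand: 23 x 6 = 138 degrees
Difference: |71.5 - 138| = 66.5 degrees
The angle is 66.5 degrees

Final answer: 66.5 degrees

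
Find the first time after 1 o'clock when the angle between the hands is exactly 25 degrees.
At t minutes past 1:00, the hour hand is at 30 x 1 + 0.5t degrees and the minute hand is at 6t degrees.
The smaller angle between them is 25 degrees when |30H - 5.5t| = 25 or |30H - 5.5t| = 335.
With H = 1, solve 30 x 1 - 5.5t = +/- target for each target:
  t = (30 x 1 - 25) / 5.5 = 0.91
  t = (30 x 1 + 25) / 5.5 = 10
  t = (30 x 1 - 335) / 5.5 = -55.45 (outside (0, 60))
  t = (30 x 1 + 335) / 5.5 = 66.36 (outside (0, 60))
Valid solutions in (0, 60): {0.91, 10} minutes.
The first occurrence is t = 0.91 minutes.
The hands form a 25-degree angle at 0.91 minutes past 1:00.

Final answer: 0.91 minutes past 1:00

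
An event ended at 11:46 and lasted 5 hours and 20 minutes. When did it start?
Starting time: 11:46 = 706 total minutes past 12:00
Subtracting: 5 hours and 20 minutes = 320 minutes
706 - 320 = 386 minutes
= 6 hours and 26 minutes past 12:00 = 6:26

Final answer: 6:26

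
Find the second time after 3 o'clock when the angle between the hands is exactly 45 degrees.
At t minutes past 3:00, the hour hand is at 30 x 3 + 0.5t degrees and the minute hand is at 6t degrees.
The smaller angle between them is 45 degrees when |30H - 5.5t| = 45 or |30H - 5.5t| = 315.
With H = 3, solve 30 x 3 - 5.5t = +/- target for each target:
  t = (30 x 3 - 45) / 5.5 = 8.18
  t = (30 x 3 + 45) / 5.5 = 24.55
  t = (30 x 3 - 315) / 5.5 = -40.91 (outside (0, 60))
  t = (30 x 3 + 315) / 5.5 = 73.64 (outside (0, 60))
Valid solutions in (0, 60): {8.18, 24.55} minutes.
The second occurrence is t = 24.55 minutes.
The hands form a 45-degree angle at 24.55 minutes past 3:00.

Final answer: 24.55 minutes past 3:00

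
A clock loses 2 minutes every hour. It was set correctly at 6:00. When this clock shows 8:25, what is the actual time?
For every 60 true minutes, the faulty clock advances 58 minutes, so 1 faulty-clock minute corresponds to 60/58 true minutes.
From 6:00 to 8:25 on the faulty dial is 145 minutes.
True elapsed: 145 x 60/58 = 150 minutes = 2 hours and 30 minutes.
True time: 6:00 + 2 hours and 30 minutes = 8:30.

Final answer: 8:30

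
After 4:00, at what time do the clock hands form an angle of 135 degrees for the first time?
At t minutes past 4:00, the hour hand is at 30 x 4 + 0.5t degrees and the minute hand is at 6t degrees.
The smaller angle between them is 135 degrees when |30H - 5.5t| = 135 or |30H - 5.5t| = 225.
With H = 4, solve 30 x 4 - 5.5t = +/- target for each target:
  t = (30 x 4 - 135) / 5.5 = -2.73 (outside (0, 60))
  t = (30 x 4 + 135) / 5.5 = 46.36
  t = (30 x 4 - 225) / 5.5 = -19.09 (outside (0, 60))
  t = (30 x 4 + 225) / 5.5 = 62.73 (outside (0, 60))
Valid solutions in (0, 60): {46.36} minutes.
The first occurrence is t = 46.36 minutes.
The hands form a 135-degree angle at 46.36 minutes past 4:00.

Final answer: 46.36 minutes past 4:00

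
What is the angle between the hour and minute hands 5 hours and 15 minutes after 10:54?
First find the time 5 hours and 15 minutes after 10:54.
Total minutes: 10 x 60 + 54 + 5 x 60 + 15 = 969.
969 mod 720 = 249 minutes = 4:09.
Now compute the angle at 4:09:
Hour hand: 4 x 30 + 9 x 0.5 = 124.5 degrees
Minute hand: 9 x 6 = 54 degrees
Difference: |124.5 - 54| = 70.5 degrees
The angle is 70.5 degrees

Final answer: 70.5 degrees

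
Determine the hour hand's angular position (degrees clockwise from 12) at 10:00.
The hour hand moves 30 degrees per hour and 0.5 degrees per minute.
At 10:00: (10) x 30 + 0 x 0.5 = 300 + 0 = 300 degrees

Final answer: 300 degrees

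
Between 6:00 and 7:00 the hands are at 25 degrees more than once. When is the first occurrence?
At t minutes past 6:00, the hour hand is at 30 x 6 + 0.5t degrees and the minute hand is at 6t degrees.
The smaller angle between them is 25 degrees when |30H - 5.5t| = 25 or |30H - 5.5t| = 335.
With H = 6, solve 30 x 6 - 5.5t = +/- target for each target:
  t = (30 x 6 - 25) / 5.5 = 28.18
  t = (30 x 6 + 25) / 5.5 = 37.27
  t = (30 x 6 - 335) / 5.5 = -28.18 (outside (0, 60))
  t = (30 x 6 + 335) / 5.5 = 93.64 (outside (0, 60))
Valid solutions in (0, 60): {28.18, 37.27} minutes.
The first occurrence is t = 28.18 minutes.
The hands form a 25-degree angle at 28.18 minutes past 6:00.

Final answer: 28.18 minutes past 6:00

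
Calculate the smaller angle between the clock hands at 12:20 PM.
Hour hand position: 0 x 30 + 20 x 0.5 = 10 degrees
Minute hand position: 20 x 6 = 120 degrees
Difference: |10 - 120| = 110 degrees
The angle between the hands is 110 degrees

Final answer: 110 degrees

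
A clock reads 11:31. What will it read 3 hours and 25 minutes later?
Starting time: 11:31
Adding 25 minutes to 31 minutes: 31 + 25 = 56 minutes
Adding 3 hours: 11 + 3 = 14 - 12 = 2
Final time: 2:56

Final answer: 2:56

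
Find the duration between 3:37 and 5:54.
From 3:37 to 5:54:
(5 x 60 + 54) - (3 x 60 + 37) = 354 - 217 = 137 minutes
= 2 hours and 17 minutes

Final answer: 2 hours and 17 minutes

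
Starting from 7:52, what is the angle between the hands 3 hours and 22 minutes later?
First find the time 3 hours and 22 minutes after 7:52.
Total minutes: 7 x 60 + 52 + 3 x 60 + 22 = 674.
674 mod 720 = 674 minutes = 11:14.
Now compute the angle at 11:14:
Hour hand: 11 x 30 + 14 x 0.5 = 337 degrees
Minute hand: 14 x 6 = 84 degrees
Difference: |337 - 84| = 253 degrees
Smaller angle: 360 - 253 = 107 degrees

Final answer: 107 degrees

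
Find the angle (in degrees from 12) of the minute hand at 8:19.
The minute hand moves 6 degrees per minute.
At 8:19: 19 x 6 = 114 degrees

Final answer: 114 degrees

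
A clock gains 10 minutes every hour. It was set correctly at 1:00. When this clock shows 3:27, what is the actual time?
For every 60 true minutes, the faulty clock advances 70 minutes, so 1 faulty-clock minute corresponds to 60/70 true minutes.
From 1:00 to 3:27 on the faulty dial is 147 minutes.
True elapsed: 147 x 60/70 = 126 minutes = 2 hours and 6 minutes.
True time: 1:00 + 2 hours and 6 minutes = 3:06.

Final answer: 3:06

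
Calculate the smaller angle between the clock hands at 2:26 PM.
Hour hand position: 2 x 30 + 26 x 0.5 = 73 degrees
Minute hand position: 26 x 6 = 156 degrees
Difference: |73 - 156| = 83 degrees
The angle between the hands is 83 degrees

Final answer: 83 degrees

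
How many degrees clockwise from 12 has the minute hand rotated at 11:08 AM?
The minute hand moves 6 degrees per minute.
At 11:08: 8 x 6 = 48 degrees

Final answer: 48 degrees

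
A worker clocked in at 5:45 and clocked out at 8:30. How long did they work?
From 5:45 to 8:30:
(8 x 60 + 30) - (5 x 60 + 45) = 510 - 345 = 165 minutes
= 2 hours and 45 minutes

Final answer: 2 hours and 45 minutes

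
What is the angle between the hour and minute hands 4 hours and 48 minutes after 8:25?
First find the time 4 hours and 48 minutes after 8:25.
Total minutes: 8 x 60 + 25 + 4 x 60 + 48 = 793.
793 mod 720 = 73 minutes = 1:13.
Now compute the angle at 1:13:
Hour hand: 1 x 30 + 13 x 0.5 = 36.5 degrees
Minute hand: 13 x 6 = 78 degrees
Difference: |36.5 - 78| = 41.5 degrees
The angle is 41.5 degrees

Final answer: 41.5 degrees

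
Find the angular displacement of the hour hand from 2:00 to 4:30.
The hour hand moves 0.5 degrees per minute.
Time elapsed: 4:30 - 2:00 = 150 minutes
Angular displacement: 150 x 0.5 = 75 degrees

Final answer: 75 degrees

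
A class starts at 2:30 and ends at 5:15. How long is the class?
From 2:30 to 5:15:
(5 x 60 + 15) - (2 x 60 + 30) = 315 - 150 = 165 minutes
= 2 hours and 45 minutes

Final answer: 2 hours and 45 minutes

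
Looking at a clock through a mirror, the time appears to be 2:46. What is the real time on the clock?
Reflection across the vertical (12-6) axis maps a hand at angle A degrees to (360 - A) degrees, which sends a reading of T minutes past 12:00 to (720 - T) minutes past 12:00.
Mirror reads 2:46 = 166 minutes past 12:00.
Actual time: (720 - 166) mod 720 = 554 minutes = 9:14.

Final answer: 9:14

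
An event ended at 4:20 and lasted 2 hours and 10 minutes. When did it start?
Starting time: 4:20 = 260 total minutes past 12:00
Subtracting: 2 hours and 10 minutes = 130 minutes
260 - 130 = 130 minutes
= 2 hours and 10 minutes past 12:00 = 2:10

Final answer: 2:10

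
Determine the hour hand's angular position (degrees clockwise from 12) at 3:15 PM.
The hour hand moves 30 degrees per hour and 0.5 degrees per minute.
At 3:15: (3) x 30 + 15 x 0.5 = 90 + 7.5 = 97.5 degrees

Final answer: 97.5 degrees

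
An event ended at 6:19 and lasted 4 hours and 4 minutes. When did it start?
Starting time: 6:19 = 379 total minutes past 12:00
Subtracting: 4 hours and 4 minutes = 244 minutes
379 - 244 = 135 minutes
= 2 hours and 15 minutes past 12:00 = 2:15

Final answer: 2:15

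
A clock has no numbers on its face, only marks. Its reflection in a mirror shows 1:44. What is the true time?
Reflection across the vertical (12-6) axis maps a hand at angle A degrees to (360 - A) degrees, which sends a reading of T minutes past 12:00 to (720 - T) minutes past 12:00.
Mirror reads 1:44 = 104 minutes past 12:00.
Actual time: (720 - 104) mod 720 = 616 minutes = 10:16.

Final answer: 10:16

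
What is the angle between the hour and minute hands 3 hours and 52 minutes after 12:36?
First find the time 3 hours and 52 minutes after 12:36.
Total minutes: 12 x 60 + 36 + 3 x 60 + 52 = 988.
988 mod 720 = 268 minutes = 4:28.
Now compute the angle at 4:28:
Hour hand: 4 x 30 + 28 x 0.5 = 134 degrees
Minute hand: 28 x 6 = 168 degrees
Difference: |134 - 168| = 34 degrees
The angle is 34 degrees

Final answer: 34 degrees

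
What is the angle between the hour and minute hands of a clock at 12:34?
Hour hand position: 0 x 30 + 34 x 0.5 = 17 degrees
Minute hand position: 34 x 6 = 204 degrees
Difference: |17 - 204| = 187 degrees
Since 187 > 180, the smaller angle is 360 - 187 = 173 degrees

Final answer: 173 degrees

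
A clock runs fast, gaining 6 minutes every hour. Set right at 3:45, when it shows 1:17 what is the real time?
For every 60 true minutes, the faulty clock advances 66 minutes, so 1 faulty-clock minute corresponds to 60/66 true minutes.
From 3:45 to 1:17 on the faulty dial is 572 minutes.
True elapsed: 572 x 60/66 = 520 minutes = 8 hours and 40 minutes.
True time: 3:45 + 8 hours and 40 minutes = 12:25.

Final answer: 12:25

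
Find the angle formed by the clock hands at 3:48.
Hour hand position: 3 x 30 + 48 x 0.5 = 114 degrees
Minute hand position: 48 x 6 = 288 degrees
Difference: |114 - 288| = 174 degrees
The angle between the hands is 174 degrees

Final answer: 174 degrees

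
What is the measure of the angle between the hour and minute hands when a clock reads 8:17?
Hour hand position: 8 x 30 + 17 x 0.5 = 248.5 degrees
Minute hand position: 17 x 6 = 102 degrees
Difference: |248.5 - 102| = 146.5 degrees
The angle between the hands is 146.5 degrees

Final answer: 146.5 degrees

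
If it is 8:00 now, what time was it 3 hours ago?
Starting time: 8:00 = 480 total minutes past 12:00
Subtracting: 3 hours = 180 minutes
480 - 180 = 300 minutes
= 5 hours past 12:00 = 5:00

Final answer: 5:00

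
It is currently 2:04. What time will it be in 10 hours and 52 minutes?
Starting time: 2:04
Adding 52 minutes to 4 minutes: 4 + 52 = 56 minutes
Adding 10 hours: 2 + 10 = 12
Final time: 12:56

Final answer: 12:56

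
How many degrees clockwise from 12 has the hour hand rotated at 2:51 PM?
The hour hand moves 30 degrees per hour and 0.5 degrees per minute.
At 2:51: (2) x 30 + 51 x 0.5 = 60 + 25.5 = 85.5 degrees

Final answer: 85.5 degrees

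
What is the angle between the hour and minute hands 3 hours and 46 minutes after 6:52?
First find the time 3 hours and 46 minutes after 6:52.
Total minutes: 6 x 60 + 52 + 3 x 60 + 46 = 638.
638 mod 720 = 638 minutes = 10:38.
Now compute the angle at 10:38:
Hour hand: 10 x 30 + 38 x 0.5 = 319 degrees
Minute hand: 38 x 6 = 228 degrees
Difference: |319 - 228| = 91 degrees
The angle is 91 degrees

Final answer: 91 degrees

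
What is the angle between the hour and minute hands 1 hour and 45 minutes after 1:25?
First find the time 1 hour and 45 minutes after 1:25.
Total minutes: 1 x 60 + 25 + 1 x 60 + 45 = 190.
190 mod 720 = 190 minutes = 3:10.
Now compute the angle at 3:10:
Hour hand: 3 x 30 + 10 x 0.5 = 95 degrees
Minute hand: 10 x 6 = 60 degrees
Difference: |95 - 60| = 35 degrees
The angle is 35 degrees

Final answer: 35 degrees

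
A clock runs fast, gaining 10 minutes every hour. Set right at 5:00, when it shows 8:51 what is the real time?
For every 60 true minutes, the faulty clock advances 70 minutes, so 1 faulty-clock minute corresponds to 60/70 true minutes.
From 5:00 to 8:51 on the faulty dial is 231 minutes.
True elapsed: 231 x 60/70 = 198 minutes = 3 hours and 18 minutes.
True time: 5:00 + 3 hours and 18 minutes = 8:18.

Final answer: 8:18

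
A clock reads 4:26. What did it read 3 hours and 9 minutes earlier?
Starting time: 4:26 = 266 total minutes past 12:00
Subtracting: 3 hours and 9 minutes = 189 minutes
266 - 189 = 77 minutes
= 1 hour and 17 minutes past 12:00 = 1:17

Final answer: 1:17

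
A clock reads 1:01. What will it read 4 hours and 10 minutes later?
Starting time: 1:01
Adding 10 minutes to 1 minute: 1 + 10 = 11 minutes
Adding 4 hours: 1 + 4 = 5
Final time: 5:11

Final answer: 5:11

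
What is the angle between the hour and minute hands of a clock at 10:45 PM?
Hour hand position: 10 x 30 + 45 x 0.5 = 322.5 degrees
Minute hand position: 45 x 6 = 270 degrees
Difference: |322.5 - 270| = 52.5 degrees
The angle between the hands is 52.5 degrees

Final answer: 52.5 degrees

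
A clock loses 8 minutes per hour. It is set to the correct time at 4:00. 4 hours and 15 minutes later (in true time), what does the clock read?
For every 60 true minutes, the faulty clock advances 60 - 8 = 52 minutes.
True elapsed: 4 hours and 15 minutes = 255 minutes.
Faulty clock advances: 255 x 52/60 = 221 minutes (drift: 34 minutes behind).
Shown time: 4:00 + 221 minutes = 7:41.

Final answer: 7:41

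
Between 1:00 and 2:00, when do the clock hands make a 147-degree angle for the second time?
At t minutes past 1:00, the hour hand is at 30 x 1 + 0.5t degrees and the minute hand is at 6t degrees.
The smaller angle between them is 147 degrees when |30H - 5.5t| = 147 or |30H - 5.5t| = 213.
With H = 1, solve 30 x 1 - 5.5t = +/- target for each target:
  t = (30 x 1 - 147) / 5.5 = -21.27 (outside (0, 60))
  t = (30 x 1 + 147) / 5.5 = 32.18
  t = (30 x 1 - 213) / 5.5 = -33.27 (outside (0, 60))
  t = (30 x 1 + 213) / 5.5 = 44.18
Valid solutions in (0, 60): {32.18, 44.18} minutes.
The second occurrence is t = 44.18 minutes.
The hands form a 147-degree angle at 44.18 minutes past 1:00.

Final answer: 44.18 minutes past 1:00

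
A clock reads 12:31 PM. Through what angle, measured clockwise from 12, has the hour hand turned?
The hour hand moves 30 degrees per hour and 0.5 degrees per minute.
At 12:31: (0) x 30 + 31 x 0.5 = 0 + 15.5 = 15.5 degrees

Final answer: 15.5 degrees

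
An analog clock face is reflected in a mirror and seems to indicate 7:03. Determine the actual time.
Reflection across the vertical (12-6) axis maps a hand at angle A degrees to (360 - A) degrees, which sends a reading of T minutes past 12:00 to (720 - T) minutes past 12:00.
Mirror reads 7:03 = 423 minutes past 12:00.
Actual time: (720 - 423) mod 720 = 297 minutes = 4:57.

Final answer: 4:57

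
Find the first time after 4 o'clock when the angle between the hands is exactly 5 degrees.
At t minutes past 4:00, the hour hand is at 30 x 4 + 0.5t degrees and the minute hand is at 6t degrees.
The smaller angle between them is 5 degrees when |30H - 5.5t| = 5 or |30H - 5.5t| = 355.
With H = 4, solve 30 x 4 - 5.5t = +/- target for each target:
  t = (30 x 4 - 5) / 5.5 = 20.91
  t = (30 x 4 + 5) / 5.5 = 22.73
  t = (30 x 4 - 355) / 5.5 = -42.73 (outside (0, 60))
  t = (30 x 4 + 355) / 5.5 = 86.36 (outside (0, 60))
Valid solutions in (0, 60): {20.91, 22.73} minutes.
The first occurrence is t = 20.91 minutes.
The hands form a 5-degree angle at 20.91 minutes past 4:00.

Final answer: 20.91 minutes past 4:00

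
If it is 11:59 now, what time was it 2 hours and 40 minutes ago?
Starting time: 11:59 = 719 total minutes past 12:00
Subtracting: 2 hours and 40 minutes = 160 minutes
719 - 160 = 559 minutes
= 9 hours and 19 minutes past 12:00 = 9:19

Final answer: 9:19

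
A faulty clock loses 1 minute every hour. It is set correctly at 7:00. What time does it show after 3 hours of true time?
For every 60 true minutes, the faulty clock advances 60 - 1 = 59 minutes.
True elapsed: 3 hours = 180 minutes.
Faulty clock advances: 180 x 59/60 = 177 minutes (drift: 3 minutes behind).
Shown time: 7:00 + 177 minutes = 9:57.

Final answer: 9:57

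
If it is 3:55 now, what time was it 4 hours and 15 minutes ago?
Starting time: 3:55 = 235 total minutes past 12:00
Subtracting: 4 hours and 15 minutes = 255 minutes
235 - 255 = -20 (negative, add 12 hours = 720) = 700 minutes
= 11 hours and 40 minutes past 12:00 = 11:40

Final answer: 11:40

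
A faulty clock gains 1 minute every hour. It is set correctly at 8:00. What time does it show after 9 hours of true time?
For every 60 true minutes, the faulty clock advances 60 + 1 = 61 minutes.
True elapsed: 9 hours = 540 minutes.
Faulty clock advances: 540 x 61/60 = 549 minutes (drift: 9 minutes ahead).
Shown time: 8:00 + 549 minutes = 5:09.

Final answer: 5:09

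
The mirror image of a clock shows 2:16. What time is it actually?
Reflection across the vertical (12-6) axis maps a hand at angle A degrees to (360 - A) degrees, which sends a reading of T minutes past 12:00 to (720 - T) minutes past 12:00.
Mirror reads 2:16 = 136 minutes past 12:00.
Actual time: (720 - 136) mod 720 = 584 minutes = 9:44.

Final answer: 9:44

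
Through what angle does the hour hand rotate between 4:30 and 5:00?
The hour hand moves 0.5 degrees per minute.
Time elapsed: 5:00 - 4:30 = 30 minutes
Angular displacement: 30 x 0.5 = 15 degrees

Final answer: 15 degrees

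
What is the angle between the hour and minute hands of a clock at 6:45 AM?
Hour hand position: 6 x 30 + 45 x 0.5 = 202.5 degrees
Minute hand position: 45 x 6 = 270 degrees
Difference: |202.5 - 270| = 67.5 degrees
The angle between the hands is 67.5 degrees

Final answer: 67.5 degrees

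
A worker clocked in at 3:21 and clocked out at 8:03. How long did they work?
From 3:21 to 8:03:
(8 x 60 + 3) - (3 x 60 + 21) = 483 - 201 = 282 minutes
= 4 hours and 42 minutes

Final answer: 4 hours and 42 minutes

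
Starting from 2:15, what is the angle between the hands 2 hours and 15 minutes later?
First find the time 2 hours and 15 minutes after 2:15.
Total minutes: 2 x 60 + 15 + 2 x 60 + 15 = 270.
270 mod 720 = 270 minutes = 4:30.
Now compute the angle at 4:30:
Hour hand: 4 x 30 + 30 x 0.5 = 135 degrees
Minute hand: 30 x 6 = 180 degrees
Difference: |135 - 180| = 45 degrees
The angle is 45 degrees

Final answer: 45 degrees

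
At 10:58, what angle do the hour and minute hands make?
Hour hand position: 10 x 30 + 58 x 0.5 = 329 degrees
Minute hand position: 58 x 6 = 348 degrees
Difference: |329 - 348| = 19 degrees
The angle between the hands is 19 degrees

Final answer: 19 degrees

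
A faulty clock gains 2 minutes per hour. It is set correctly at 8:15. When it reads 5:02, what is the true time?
For every 60 true minutes, the faulty clock advances 62 minutes, so 1 faulty-clock minute corresponds to 60/62 true minutes.
From 8:15 to 5:02 on the faulty dial is 527 minutes.
True elapsed: 527 x 60/62 = 510 minutes = 8 hours and 30 minutes.
True time: 8:15 + 8 hours and 30 minutes = 4:45.

Final answer: 4:45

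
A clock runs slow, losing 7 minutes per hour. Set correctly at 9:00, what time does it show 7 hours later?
For every 60 true minutes, the faulty clock advances 60 - 7 = 53 minutes.
True elapsed: 7 hours = 420 minutes.
Faulty clock advances: 420 x 53/60 = 371 minutes (drift: 49 minutes behind).
Shown time: 9:00 + 371 minutes = 3:11.

Final answer: 3:11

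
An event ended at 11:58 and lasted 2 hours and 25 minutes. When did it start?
Starting time: 11:58 = 718 total minutes past 12:00
Subtracting: 2 hours and 25 minutes = 145 minutes
718 - 145 = 573 minutes
= 9 hours and 33 minutes past 12:00 = 9:33

Final answer: 9:33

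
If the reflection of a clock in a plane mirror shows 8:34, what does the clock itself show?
Reflection across the vertical (12-6) axis maps a hand at angle A degrees to (360 - A) degrees, which sends a reading of T minutes past 12:00 to (720 - T) minutes past 12:00.
Mirror reads 8:34 = 514 minutes past 12:00.
Actual time: (720 - 514) mod 720 = 206 minutes = 3:26.

Final answer: 3:26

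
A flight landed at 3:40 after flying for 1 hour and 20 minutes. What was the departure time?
Starting time: 3:40 = 220 total minutes past 12:00
Subtracting: 1 hour and 20 minutes = 80 minutes
220 - 80 = 140 minutes
= 2 hours and 20 minutes past 12:00 = 2:20

Final answer: 2:20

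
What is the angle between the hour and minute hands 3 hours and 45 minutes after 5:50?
First find the time 3 hours and 45 minutes after 5:50.
Total minutes: 5 x 60 + 50 + 3 x 60 + 45 = 575.
575 mod 720 = 575 minutes = 9:35.
Now compute the angle at 9:35:
Hour hand: 9 x 30 + 35 x 0.5 = 287.5 degrees
Minute hand: 35 x 6 = 210 degrees
Difference: |287.5 - 210| = 77.5 degrees
The angle is 77.5 degrees

Final answer: 77.5 degrees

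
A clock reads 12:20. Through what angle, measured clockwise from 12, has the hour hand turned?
The hour hand moves 30 degrees per hour and 0.5 degrees per minute.
At 12:20: (0) x 30 + 20 x 0.5 = 0 + 10 = 10 degrees

Final answer: 10 degrees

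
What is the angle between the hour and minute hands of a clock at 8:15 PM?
Hour hand position: 8 x 30 + 15 x 0.5 = 247.5 degrees
Minute hand position: 15 x 6 = 90 degrees
Difference: |247.5 - 90| = 157.5 degrees
The angle between the hands is 157.5 degrees

Final answer: 157.5 degrees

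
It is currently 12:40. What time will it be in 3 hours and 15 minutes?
Starting time: 12:40
Adding 15 minutes to 40 minutes: 40 + 15 = 55 minutes
Adding 3 hours: 12 + 3 = 15 - 12 = 3
Final time: 3:55

Final answer: 3:55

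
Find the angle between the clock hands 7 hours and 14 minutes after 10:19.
First find the time 7 hours and 14 minutes after 10:19.
Total minutes: 10 x 60 + 19 + 7 x 60 + 14 = 1053.
1053 mod 720 = 333 minutes = 5:33.
Now compute the angle at 5:33:
Hour hand: 5 x 30 + 33 x 0.5 = 166.5 degrees
Minute hand: 33 x 6 = 198 degrees
Difference: |166.5 - 198| = 31.5 degrees
The angle is 31.5 degrees

Final answer: 31.5 degrees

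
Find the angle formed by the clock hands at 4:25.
Hour hand position: 4 x 30 + 25 x 0.5 = 132.5 degrees
Minute hand position: 25 x 6 = 150 degrees
Difference: |132.5 - 150| = 17.5 degrees
The angle between the hands is 17.5 degrees

Final answer: 17.5 degrees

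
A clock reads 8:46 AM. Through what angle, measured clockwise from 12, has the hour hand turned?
The hour hand moves 30 degrees per hour and 0.5 degrees per minute.
At 8:46: (8) x 30 + 46 x 0.5 = 240 + 23 = 263 degrees

Final answer: 263 degrees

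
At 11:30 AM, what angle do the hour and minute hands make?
Hour hand position: 11 x 30 + 30 x 0.5 = 345 degrees
Minute hand position: 30 x 6 = 180 degrees
Difference: |345 - 180| = 165 degrees
The angle between the hands is 165 degrees

Final answer: 165 degrees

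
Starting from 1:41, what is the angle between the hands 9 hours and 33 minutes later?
First find the time 9 hours and 33 minutes after 1:41.
Total minutes: 1 x 60 + 41 + 9 x 60 + 33 = 674.
674 mod 720 = 674 minutes = 11:14.
Now compute the angle at 11:14:
Hour hand: 11 x 30 + 14 x 0.5 = 337 degrees
Minute hand: 14 x 6 = 84 degrees
Difference: |337 - 84| = 253 degrees
Smaller angle: 360 - 253 = 107 degrees

Final answer: 107 degrees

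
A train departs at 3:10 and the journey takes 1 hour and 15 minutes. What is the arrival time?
Starting time: 3:10
Adding 15 minutes to 10 minutes: 10 + 15 = 25 minutes
Adding 1 hour: 3 + 1 = 4
Final time: 4:25

Final answer: 4:25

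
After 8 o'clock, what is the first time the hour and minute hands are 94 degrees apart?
At t minutes past 8:00, the hour hand is at 30 x 8 + 0.5t degrees and the minute hand is at 6t degrees.
The smaller angle between them is 94 degrees when |30H - 5.5t| = 94 or |30H - 5.5t| = 266.
With H = 8, solve 30 x 8 - 5.5t = +/- target for each target:
  t = (30 x 8 - 94) / 5.5 = 26.55
  t = (30 x 8 + 94) / 5.5 = 60.73 (outside (0, 60))
  t = (30 x 8 - 266) / 5.5 = -4.73 (outside (0, 60))
  t = (30 x 8 + 266) / 5.5 = 92 (outside (0, 60))
Valid solutions in (0, 60): {26.55} minutes.
The first occurrence is t = 26.55 minutes.
The hands form a 94-degree angle at 26.55 minutes past 8:00.

Final answer: 26.55 minutes past 8:00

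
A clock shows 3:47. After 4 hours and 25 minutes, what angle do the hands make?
First find the time 4 hours and 25 minutes after 3:47.
Total minutes: 3 x 60 + 47 + 4 x 60 + 25 = 492.
492 mod 720 = 492 minutes = 8:12.
Now compute the angle at 8:12:
Hour hand: 8 x 30 + 12 x 0.5 = 246 degrees
Minute hand: 12 x 6 = 72 degrees
Difference: |246 - 72| = 174 degrees
The angle is 174 degrees

Final answer: 174 degrees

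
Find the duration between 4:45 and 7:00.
From 4:45 to 7:00:
(7 x 60 + 0) - (4 x 60 + 45) = 420 - 285 = 135 minutes
= 2 hours and 15 minutes

Final answer: 2 hours and 15 minutes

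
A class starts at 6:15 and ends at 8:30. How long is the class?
From 6:15 to 8:30:
(8 x 60 + 30) - (6 x 60 + 15) = 510 - 375 = 135 minutes
= 2 hours and 15 minutes

Final answer: 2 hours and 15 minutes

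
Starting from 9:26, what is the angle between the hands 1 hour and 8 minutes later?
First find the time 1 hour and 8 minutes after 9:26.
Total minutes: 9 x 60 + 26 + 1 x 60 + 8 = 634.
634 mod 720 = 634 minutes = 10:34.
Now compute the angle at 10:34:
Hour hand: 10 x 30 + 34 x 0.5 = 317 degrees
Minute hand: 34 x 6 = 204 degrees
Difference: |317 - 204| = 113 degrees
The angle is 113 degrees

Final answer: 113 degrees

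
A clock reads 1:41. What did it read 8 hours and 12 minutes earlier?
Starting time: 1:41 = 101 total minutes past 12:00
Subtracting: 8 hours and 12 minutes = 492 minutes
101 - 492 = -391 (negative, add 12 hours = 720) = 329 minutes
= 5 hours and 29 minutes past 12:00 = 5:29

Final answer: 5:29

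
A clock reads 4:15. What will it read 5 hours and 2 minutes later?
Starting time: 4:15
Adding 2 minutes to 15 minutes: 15 + 2 = 17 minutes
Adding 5 hours: 4 + 5 = 9
Final time: 9:17

Final answer: 9:17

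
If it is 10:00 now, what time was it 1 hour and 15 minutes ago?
Starting time: 10:00 = 600 total minutes past 12:00
Subtracting: 1 hour and 15 minutes = 75 minutes
600 - 75 = 525 minutes
= 8 hours and 45 minutes past 12:00 = 8:45

Final answer: 8:45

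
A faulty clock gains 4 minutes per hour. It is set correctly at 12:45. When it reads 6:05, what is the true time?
For every 60 true minutes, the faulty clock advances 64 minutes, so 1 faulty-clock minute corresponds to 60/64 true minutes.
From 12:45 to 6:05 on the faulty dial is 320 minutes.
True elapsed: 320 x 60/64 = 300 minutes = 5 hours.
True time: 12:45 + 5 hours = 5:45.

Final answer: 5:45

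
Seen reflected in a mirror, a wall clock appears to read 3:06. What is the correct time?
Reflection across the vertical (12-6) axis maps a hand at angle A degrees to (360 - A) degrees, which sends a reading of T minutes past 12:00 to (720 - T) minutes past 12:00.
Mirror reads 3:06 = 186 minutes past 12:00.
Actual time: (720 - 186) mod 720 = 534 minutes = 8:54.

Final answer: 8:54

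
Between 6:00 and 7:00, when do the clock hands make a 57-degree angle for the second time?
At t minutes past 6:00, the hour hand is at 30 x 6 + 0.5t degrees and the minute hand is at 6t degrees.
The smaller angle between them is 57 degrees when |30H - 5.5t| = 57 or |30H - 5.5t| = 303.
With H = 6, solve 30 x 6 - 5.5t = +/- target for each target:
  t = (30 x 6 - 57) / 5.5 = 22.36
  t = (30 x 6 + 57) / 5.5 = 43.09
  t = (30 x 6 - 303) / 5.5 = -22.36 (outside (0, 60))
  t = (30 x 6 + 303) / 5.5 = 87.82 (outside (0, 60))
Valid solutions in (0, 60): {22.36, 43.09} minutes.
The second occurrence is t = 43.09 minutes.
The hands form a 57-degree angle at 43.09 minutes past 6:00.

Final answer: 43.09 minutes past 6:00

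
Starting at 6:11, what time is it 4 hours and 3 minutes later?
Starting time: 6:11
Adding 3 minutes to 11 minutes: 11 + 3 = 14 minutes
Adding 4 hours: 6 + 4 = 10
Final time: 10:14

Final answer: 10:14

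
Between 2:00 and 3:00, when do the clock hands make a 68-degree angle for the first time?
At t minutes past 2:00, the hour hand is at 30 x 2 + 0.5t degrees and the minute hand is at 6t degrees.
The smaller angle between them is 68 degrees when |30H - 5.5t| = 68 or |30H - 5.5t| = 292.
With H = 2, solve 30 x 2 - 5.5t = +/- target for each target:
  t = (30 x 2 - 68) / 5.5 = -1.45 (outside (0, 60))
  t = (30 x 2 + 68) / 5.5 = 23.27
  t = (30 x 2 - 292) / 5.5 = -42.18 (outside (0, 60))
  t = (30 x 2 + 292) / 5.5 = 64 (outside (0, 60))
Valid solutions in (0, 60): {23.27} minutes.
The first occurrence is t = 23.27 minutes.
The hands form a 68-degree angle at 23.27 minutes past 2:00.

Final answer: 23.27 minutes past 2:00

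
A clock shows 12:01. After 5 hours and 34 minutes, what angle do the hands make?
First find the time 5 hours and 34 minutes after 12:01.
Total minutes: 12 x 60 + 1 + 5 x 60 + 34 = 1055.
1055 mod 720 = 335 minutes = 5:35.
Now compute the angle at 5:35:
Hour hand: 5 x 30 + 35 x 0.5 = 167.5 degrees
Minute hand: 35 x 6 = 210 degrees
Difference: |167.5 - 210| = 42.5 degrees
The angle is 42.5 degrees

Final answer: 42.5 degrees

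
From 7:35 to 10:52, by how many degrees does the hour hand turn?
The hour hand moves 0.5 degrees per minute.
Time elapsed: 10:52 - 7:35 = 197 minutes
Angular displacement: 197 x 0.5 = 98.5 degrees

Final answer: 98.5 degrees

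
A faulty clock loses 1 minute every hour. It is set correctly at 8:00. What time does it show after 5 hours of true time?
For every 60 true minutes, the faulty clock advances 60 - 1 = 59 minutes.
True elapsed: 5 hours = 300 minutes.
Faulty clock advances: 300 x 59/60 = 295 minutes (drift: 5 minutes behind).
Shown time: 8:00 + 295 minutes = 12:55.

Final answer: 12:55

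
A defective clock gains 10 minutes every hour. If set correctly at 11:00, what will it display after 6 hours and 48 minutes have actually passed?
For every 60 true minutes, the faulty clock advances 60 + 10 = 70 minutes.
True elapsed: 6 hours and 48 minutes = 408 minutes.
Faulty clock advances: 408 x 70/60 = 476 minutes (drift: 68 minutes ahead).
Shown time: 11:00 + 476 minutes = 6:56.

Final answer: 6:56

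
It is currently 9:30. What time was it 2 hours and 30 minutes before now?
Starting time: 9:30 = 570 total minutes past 12:00
Subtracting: 2 hours and 30 minutes = 150 minutes
570 - 150 = 420 minutes
= 7 hours past 12:00 = 7:00

Final answer: 7:00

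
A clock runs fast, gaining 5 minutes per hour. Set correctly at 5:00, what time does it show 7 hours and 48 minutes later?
For every 60 true minutes, the faulty clock advances 60 + 5 = 65 minutes.
True elapsed: 7 hours and 48 minutes = 468 minutes.
Faulty clock advances: 468 x 65/60 = 507 minutes (drift: 39 minutes ahead).
Shown time: 5:00 + 507 minutes = 1:27.

Final answer: 1:27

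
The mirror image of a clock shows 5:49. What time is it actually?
Reflection across the vertical (12-6) axis maps a hand at angle A degrees to (360 - A) degrees, which sends a reading of T minutes past 12:00 to (720 - T) minutes past 12:00.
Mirror reads 5:49 = 349 minutes past 12:00.
Actual time: (720 - 349) mod 720 = 371 minutes = 6:11.

Final answer: 6:11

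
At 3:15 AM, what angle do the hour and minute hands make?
Hour hand position: 3 x 30 + 15 x 0.5 = 97.5 degrees
Minute hand position: 15 x 6 = 90 degrees
Difference: |97.5 - 90| = 7.5 degrees
The angle between the hands is 7.5 degrees

Final answer: 7.5 degrees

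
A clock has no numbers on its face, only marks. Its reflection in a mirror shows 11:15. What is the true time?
Reflection across the vertical (12-6) axis maps a hand at angle A degrees to (360 - A) degrees, which sends a reading of T minutes past 12:00 to (720 - T) minutes past 12:00.
Mirror reads 11:15 = 675 minutes past 12:00.
Actual time: (720 - 675) mod 720 = 45 minutes = 12:45.

Final answer: 12:45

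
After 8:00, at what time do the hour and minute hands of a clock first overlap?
The minute hand gains 5.5 degrees per minute on the hour hand.
At 8:00, the hour hand is at 240 degrees and the minute hand is at 0 degrees.
The gap is 240 degrees. Time to close: 240/5.5 = 60 x 8/11 = 43.64 minutes.
The hands overlap at 43.64 minutes past 8:00.

Final answer: 43.64 minutes past 8:00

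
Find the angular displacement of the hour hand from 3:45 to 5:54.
The hour hand moves 0.5 degrees per minute.
Time elapsed: 5:54 - 3:45 = 129 minutes
Angular displacement: 129 x 0.5 = 64.5 degrees

Final answer: 64.5 degrees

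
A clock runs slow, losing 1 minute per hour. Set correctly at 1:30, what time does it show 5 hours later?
For every 60 true minutes, the faulty clock advances 60 - 1 = 59 minutes.
True elapsed: 5 hours = 300 minutes.
Faulty clock advances: 300 x 59/60 = 295 minutes (drift: 5 minutes behind).
Shown time: 1:30 + 295 minutes = 6:25.

Final answer: 6:25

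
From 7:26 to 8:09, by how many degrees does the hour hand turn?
The hour hand moves 0.5 degrees per minute.
Time elapsed: 8:09 - 7:26 = 43 minutes
Angular displacement: 43 x 0.5 = 21.5 degrees

Final answer: 21.5 degrees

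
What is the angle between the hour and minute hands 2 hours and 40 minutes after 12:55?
First find the time 2 hours and 40 minutes after 12:55.
Total minutes: 12 x 60 + 55 + 2 x 60 + 40 = 935.
935 mod 720 = 215 minutes = 3:35.
Now compute the angle at 3:35:
Hour hand: 3 x 30 + 35 x 0.5 = 107.5 degrees
Minute hand: 35 x 6 = 210 degrees
Difference: |107.5 - 210| = 102.5 degrees
The angle is 102.5 degrees

Final answer: 102.5 degrees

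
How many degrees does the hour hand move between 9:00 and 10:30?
The hour hand moves 0.5 degrees per minute.
Time elapsed: 10:30 - 9:00 = 90 minutes
Angular displacement: 90 x 0.5 = 45 degrees

Final answer: 45 degrees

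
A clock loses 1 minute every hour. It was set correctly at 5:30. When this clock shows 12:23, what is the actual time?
For every 60 true minutes, the faulty clock advances 59 minutes, so 1 faulty-clock minute corresponds to 60/59 true minutes.
From 5:30 to 12:23 on the faulty dial is 413 minutes.
True elapsed: 413 x 60/59 = 420 minutes = 7 hours.
True time: 5:30 + 7 hours = 12:30.

Final answer: 12:30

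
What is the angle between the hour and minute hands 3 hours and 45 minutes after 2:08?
First find the time 3 hours and 45 minutes after 2:08.
Total minutes: 2 x 60 + 8 + 3 x 60 + 45 = 353.
353 mod 720 = 353 minutes = 5:53.
Now compute the angle at 5:53:
Hour hand: 5 x 30 + 53 x 0.5 = 176.5 degrees
Minute hand: 53 x 6 = 318 degrees
Difference: |176.5 - 318| = 141.5 degrees
The angle is 141.5 degrees

Final answer: 141.5 degrees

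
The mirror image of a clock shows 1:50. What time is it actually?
Reflection across the vertical (12-6) axis maps a hand at angle A degrees to (360 - A) degrees, which sends a reading of T minutes past 12:00 to (720 - T) minutes past 12:00.
Mirror reads 1:50 = 110 minutes past 12:00.
Actual time: (720 - 110) mod 720 = 610 minutes = 10:10.

Final answer: 10:10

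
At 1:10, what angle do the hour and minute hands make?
Hour hand position: 1 x 30 + 10 x 0.5 = 35 degrees
Minute hand position: 10 x 6 = 60 degrees
Difference: |35 - 60| = 25 degrees
The angle between the hands is 25 degrees

Final answer: 25 degrees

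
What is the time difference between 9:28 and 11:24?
From 9:28 to 11:24:
(11 x 60 + 24) - (9 x 60 + 28) = 684 - 568 = 116 minutes
= 1 hour and 56 minutes

Final answer: 1 hour and 56 minutes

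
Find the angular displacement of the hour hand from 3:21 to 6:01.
The hour hand moves 0.5 degrees per minute.
Time elapsed: 6:01 - 3:21 = 160 minutes
Angular displacement: 160 x 0.5 = 80 degrees

Final answer: 80 degrees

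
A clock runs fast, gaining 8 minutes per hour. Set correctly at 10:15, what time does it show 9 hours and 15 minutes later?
For every 60 true minutes, the faulty clock advances 60 + 8 = 68 minutes.
True elapsed: 9 hours and 15 minutes = 555 minutes.
Faulty clock advances: 555 x 68/60 = 629 minutes (drift: 74 minutes ahead).
Shown time: 10:15 + 629 minutes = 8:44.

Final answer: 8:44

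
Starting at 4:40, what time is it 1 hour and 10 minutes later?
Starting time: 4:40
Adding 10 minutes to 40 minutes: 40 + 10 = 50 minutes
Adding 1 hour: 4 + 1 = 5
Final time: 5:50

Final answer: 5:50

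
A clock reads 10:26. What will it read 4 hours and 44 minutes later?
Starting time: 10:26
Adding 44 minutes to 26 minutes: 26 + 44 = 70 minutes = 1 hour and 10 minutes
Adding 4 hours: 10 + 4 + 1 (carry) = 15 - 12 = 3
Final time: 3:10

Final answer: 3:10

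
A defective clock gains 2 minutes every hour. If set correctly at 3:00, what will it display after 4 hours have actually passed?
For every 60 true minutes, the faulty clock advances 60 + 2 = 62 minutes.
True elapsed: 4 hours = 240 minutes.
Faulty clock advances: 240 x 62/60 = 248 minutes (drift: 8 minutes ahead).
Shown time: 3:00 + 248 minutes = 7:08.

Final answer: 7:08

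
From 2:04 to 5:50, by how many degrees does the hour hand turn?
The hour hand moves 0.5 degrees per minute.
Time elapsed: 5:50 - 2:04 = 226 minutes
Angular displacement: 226 x 0.5 = 113 degrees

Final answer: 113 degrees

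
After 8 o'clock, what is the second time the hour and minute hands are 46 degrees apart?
At t minutes past 8:00, the hour hand is at 30 x 8 + 0.5t degrees and the minute hand is at 6t degrees.
The smaller angle between them is 46 degrees when |30H - 5.5t| = 46 or |30H - 5.5t| = 314.
With H = 8, solve 30 x 8 - 5.5t = +/- target for each target:
  t = (30 x 8 - 46) / 5.5 = 35.27
  t = (30 x 8 + 46) / 5.5 = 52
  t = (30 x 8 - 314) / 5.5 = -13.45 (outside (0, 60))
  t = (30 x 8 + 314) / 5.5 = 100.73 (outside (0, 60))
Valid solutions in (0, 60): {35.27, 52} minutes.
The second occurrence is t = 52 minutes.
The hands form a 46-degree angle at 52 minutes past 8:00.

Final answer: 52 minutes past 8:00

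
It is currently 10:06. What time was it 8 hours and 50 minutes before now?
Starting time: 10:06 = 606 total minutes past 12:00
Subtracting: 8 hours and 50 minutes = 530 minutes
606 - 530 = 76 minutes
= 1 hour and 16 minutes past 12:00 = 1:16

Final answer: 1:16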